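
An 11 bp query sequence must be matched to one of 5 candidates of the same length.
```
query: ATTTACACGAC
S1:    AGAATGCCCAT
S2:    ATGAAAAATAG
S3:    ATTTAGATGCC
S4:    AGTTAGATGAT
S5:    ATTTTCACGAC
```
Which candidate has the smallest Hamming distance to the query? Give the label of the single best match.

S5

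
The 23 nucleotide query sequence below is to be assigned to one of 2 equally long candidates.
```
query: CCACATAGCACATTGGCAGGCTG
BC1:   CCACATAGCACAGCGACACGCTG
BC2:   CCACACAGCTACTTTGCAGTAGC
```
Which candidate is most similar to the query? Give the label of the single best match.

BC1

BC1 differs at 4 positions; BC2 differs at 9 positions. The closest is BC1.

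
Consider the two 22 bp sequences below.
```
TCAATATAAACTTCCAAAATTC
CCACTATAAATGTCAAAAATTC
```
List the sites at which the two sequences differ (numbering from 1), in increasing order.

Differences at site 1 (T→C), site 4 (A→C), site 11 (C→T), site 12 (T→G), site 15 (C→A).

1, 4, 11, 12, 15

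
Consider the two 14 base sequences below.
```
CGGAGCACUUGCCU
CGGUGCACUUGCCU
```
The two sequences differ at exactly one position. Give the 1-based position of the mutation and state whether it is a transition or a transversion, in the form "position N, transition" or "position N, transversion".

The sequences differ only at position 4: A→U (purine→pyrimidine), a transversion.

position 4, transversion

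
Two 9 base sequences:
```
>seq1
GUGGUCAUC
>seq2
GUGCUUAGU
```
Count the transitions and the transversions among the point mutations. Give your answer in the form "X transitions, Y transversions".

2 transitions, 2 transversions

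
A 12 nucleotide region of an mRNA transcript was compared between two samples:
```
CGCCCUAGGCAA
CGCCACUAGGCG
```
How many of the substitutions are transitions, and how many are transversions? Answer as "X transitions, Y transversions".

Mismatches (1-based):
base 5: C→A (pyrimidine→purine, transversion)
base 6: U→C (pyrimidine→pyrimidine, transition)
base 7: A→U (purine→pyrimidine, transversion)
base 8: G→A (purine→purine, transition)
base 10: C→G (pyrimidine→purine, transversion)
base 11: A→C (purine→pyrimidine, transversion)
base 12: A→G (purine→purine, transition)

3 transitions, 4 transversions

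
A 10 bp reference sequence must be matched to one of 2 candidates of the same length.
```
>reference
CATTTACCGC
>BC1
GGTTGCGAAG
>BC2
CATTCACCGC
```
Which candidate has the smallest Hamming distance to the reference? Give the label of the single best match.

BC2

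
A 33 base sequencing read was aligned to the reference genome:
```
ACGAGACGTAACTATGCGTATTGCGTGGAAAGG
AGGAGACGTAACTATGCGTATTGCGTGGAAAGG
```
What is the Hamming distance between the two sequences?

The sequences differ at sites 2 (1-based) — 1 in total.

1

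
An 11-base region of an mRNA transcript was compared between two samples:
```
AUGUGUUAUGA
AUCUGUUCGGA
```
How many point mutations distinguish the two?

3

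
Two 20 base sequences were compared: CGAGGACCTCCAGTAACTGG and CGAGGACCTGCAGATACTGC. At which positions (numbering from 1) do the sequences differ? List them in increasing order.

10, 14, 15, 20

Scanning 1-based: 10: C/G; 14: T/A; 15: A/T; 20: G/C.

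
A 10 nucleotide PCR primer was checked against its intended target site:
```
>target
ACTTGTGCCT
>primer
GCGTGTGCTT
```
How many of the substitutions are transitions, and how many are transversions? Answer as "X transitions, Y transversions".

2 transitions, 1 transversion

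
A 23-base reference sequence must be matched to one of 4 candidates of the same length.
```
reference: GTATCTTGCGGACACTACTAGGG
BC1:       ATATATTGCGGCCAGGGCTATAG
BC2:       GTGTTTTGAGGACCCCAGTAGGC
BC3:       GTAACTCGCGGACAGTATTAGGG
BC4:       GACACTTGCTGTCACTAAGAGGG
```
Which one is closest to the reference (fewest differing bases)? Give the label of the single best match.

BC3

BC1 differs at 8 bases; BC2 differs at 7 bases; BC3 differs at 4 bases; BC4 differs at 7 bases. The closest is BC3.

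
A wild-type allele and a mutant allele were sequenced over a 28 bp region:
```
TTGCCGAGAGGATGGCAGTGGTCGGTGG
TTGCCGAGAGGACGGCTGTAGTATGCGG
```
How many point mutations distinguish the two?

6

Mismatches (1-based): site 13: T→C; site 17: A→T; site 20: G→A; site 23: C→A; site 24: G→T; site 26: T→C.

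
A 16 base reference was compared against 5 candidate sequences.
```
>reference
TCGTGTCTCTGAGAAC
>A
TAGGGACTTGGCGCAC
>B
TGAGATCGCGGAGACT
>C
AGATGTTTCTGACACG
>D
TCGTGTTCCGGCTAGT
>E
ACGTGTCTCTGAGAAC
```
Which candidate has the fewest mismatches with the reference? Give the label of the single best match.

A differs at 7 bases; B differs at 8 bases; C differs at 7 bases; D differs at 7 bases; E differs at 1 base. The closest is E.

E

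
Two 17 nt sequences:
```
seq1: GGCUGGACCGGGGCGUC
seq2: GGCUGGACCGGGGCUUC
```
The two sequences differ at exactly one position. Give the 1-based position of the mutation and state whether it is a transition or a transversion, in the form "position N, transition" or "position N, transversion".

Position 15 changes G→U. G is a purine and U is a pyrimidine, so this is a transversion.

position 15, transversion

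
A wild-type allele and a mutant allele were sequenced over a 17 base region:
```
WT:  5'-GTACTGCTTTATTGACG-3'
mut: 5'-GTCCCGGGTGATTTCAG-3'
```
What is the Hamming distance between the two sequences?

8

Comparing position by position, 8 sites differ: 3 (A/C), 5 (T/C), 7 (C/G), 8 (T/G), 10 (T/G), 14 (G/T), 15 (A/C), 16 (C/A).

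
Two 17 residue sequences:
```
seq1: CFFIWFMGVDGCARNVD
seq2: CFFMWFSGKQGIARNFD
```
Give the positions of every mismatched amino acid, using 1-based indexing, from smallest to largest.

Differences at position 4 (I→M), position 7 (M→S), position 9 (V→K), position 10 (D→Q), position 12 (C→I), position 16 (V→F).

4, 7, 9, 10, 12, 16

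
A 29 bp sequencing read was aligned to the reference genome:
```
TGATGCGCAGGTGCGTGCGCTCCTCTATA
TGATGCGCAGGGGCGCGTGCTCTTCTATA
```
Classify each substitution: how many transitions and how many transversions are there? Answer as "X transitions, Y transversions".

3 transitions, 1 transversion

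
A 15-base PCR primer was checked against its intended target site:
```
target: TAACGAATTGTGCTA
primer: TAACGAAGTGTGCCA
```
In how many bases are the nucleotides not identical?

The sequences differ at bases 8, 14 (1-based) — 2 in total.

2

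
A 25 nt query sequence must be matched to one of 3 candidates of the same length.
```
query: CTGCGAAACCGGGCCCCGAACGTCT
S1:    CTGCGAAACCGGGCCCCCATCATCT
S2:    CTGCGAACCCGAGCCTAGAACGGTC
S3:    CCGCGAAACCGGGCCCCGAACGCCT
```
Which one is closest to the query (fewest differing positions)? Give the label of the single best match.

S1 differs at 3 positions; S2 differs at 7 positions; S3 differs at 2 positions. The closest is S3.

S3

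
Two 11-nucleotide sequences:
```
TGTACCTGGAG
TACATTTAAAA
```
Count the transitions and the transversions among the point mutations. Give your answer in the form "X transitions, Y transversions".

Transitions (purine↔purine or pyrimidine↔pyrimidine): 2 G→A, 3 T→C, 5 C→T, 6 C→T, 8 G→A, 9 G→A, 11 G→A.
Transversions (purine↔pyrimidine): none.

7 transitions, 0 transversions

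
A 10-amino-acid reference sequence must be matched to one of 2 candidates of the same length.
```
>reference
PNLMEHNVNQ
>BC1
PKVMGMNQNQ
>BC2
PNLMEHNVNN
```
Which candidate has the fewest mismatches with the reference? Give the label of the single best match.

BC2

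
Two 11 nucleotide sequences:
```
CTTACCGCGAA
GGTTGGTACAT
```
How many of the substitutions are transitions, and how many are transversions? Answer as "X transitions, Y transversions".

0 transitions, 9 transversions

Mismatches (1-based):
base 1: C→G (pyrimidine→purine, transversion)
base 2: T→G (pyrimidine→purine, transversion)
base 4: A→T (purine→pyrimidine, transversion)
base 5: C→G (pyrimidine→purine, transversion)
base 6: C→G (pyrimidine→purine, transversion)
base 7: G→T (purine→pyrimidine, transversion)
base 8: C→A (pyrimidine→purine, transversion)
base 9: G→C (purine→pyrimidine, transversion)
base 11: A→T (purine→pyrimidine, transversion)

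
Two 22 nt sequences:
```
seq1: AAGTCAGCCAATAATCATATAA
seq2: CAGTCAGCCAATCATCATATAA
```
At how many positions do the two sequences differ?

Comparing position by position, 2 positions differ: 1 (A/C), 13 (A/C).

2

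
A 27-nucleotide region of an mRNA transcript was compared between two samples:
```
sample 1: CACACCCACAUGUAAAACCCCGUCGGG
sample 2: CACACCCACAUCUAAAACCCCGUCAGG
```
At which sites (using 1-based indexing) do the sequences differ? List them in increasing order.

12, 25

Scanning 1-based: 12: G/C; 25: G/A.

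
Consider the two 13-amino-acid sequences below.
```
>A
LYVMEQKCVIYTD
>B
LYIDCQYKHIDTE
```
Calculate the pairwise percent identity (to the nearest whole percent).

8 positions differ (3, 4, 5, 7, 8, 9, 11, 13), so 5 of 13 match: 5/13 = 38.46%.

38%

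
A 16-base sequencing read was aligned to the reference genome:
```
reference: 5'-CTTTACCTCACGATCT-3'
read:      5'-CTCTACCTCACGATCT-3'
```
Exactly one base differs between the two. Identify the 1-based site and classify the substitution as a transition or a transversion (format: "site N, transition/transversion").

Site 3 changes T→C. T is a pyrimidine and C is a pyrimidine, so this is a transition.

site 3, transition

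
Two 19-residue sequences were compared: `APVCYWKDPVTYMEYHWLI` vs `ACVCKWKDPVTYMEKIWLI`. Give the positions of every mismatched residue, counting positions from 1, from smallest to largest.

Differences at position 2 (P→C), position 5 (Y→K), position 15 (Y→K), position 16 (H→I).

2, 5, 15, 16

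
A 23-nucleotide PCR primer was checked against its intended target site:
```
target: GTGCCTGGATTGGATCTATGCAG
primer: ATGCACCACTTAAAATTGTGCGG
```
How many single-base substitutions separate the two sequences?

12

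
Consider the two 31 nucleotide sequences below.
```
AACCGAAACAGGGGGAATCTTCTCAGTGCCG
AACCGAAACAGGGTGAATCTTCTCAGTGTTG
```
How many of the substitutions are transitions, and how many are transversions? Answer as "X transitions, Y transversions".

Mismatches (1-based):
site 14: G→T (purine→pyrimidine, transversion)
site 29: C→T (pyrimidine→pyrimidine, transition)
site 30: C→T (pyrimidine→pyrimidine, transition)

2 transitions, 1 transversion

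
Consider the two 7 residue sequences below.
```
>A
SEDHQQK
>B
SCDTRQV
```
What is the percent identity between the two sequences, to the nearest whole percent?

4 positions differ (2, 4, 5, 7), so 3 of 7 match: 3/7 = 42.86%.

43%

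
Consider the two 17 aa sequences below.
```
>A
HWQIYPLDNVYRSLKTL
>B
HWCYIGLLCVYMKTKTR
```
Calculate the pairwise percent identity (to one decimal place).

41.2%

10 positions differ (3, 4, 5, 6, 8, 9, 12, 13, 14, 17), so 7 of 17 match: 7/17 = 41.18%.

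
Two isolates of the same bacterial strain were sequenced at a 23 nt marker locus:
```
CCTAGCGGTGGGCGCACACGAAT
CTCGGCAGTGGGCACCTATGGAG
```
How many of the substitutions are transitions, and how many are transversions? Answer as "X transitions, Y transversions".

8 transitions, 2 transversions

Mismatches (1-based):
position 2: C→T (pyrimidine→pyrimidine, transition)
position 3: T→C (pyrimidine→pyrimidine, transition)
position 4: A→G (purine→purine, transition)
position 7: G→A (purine→purine, transition)
position 14: G→A (purine→purine, transition)
position 16: A→C (purine→pyrimidine, transversion)
position 17: C→T (pyrimidine→pyrimidine, transition)
position 19: C→T (pyrimidine→pyrimidine, transition)
position 21: A→G (purine→purine, transition)
position 23: T→G (pyrimidine→purine, transversion)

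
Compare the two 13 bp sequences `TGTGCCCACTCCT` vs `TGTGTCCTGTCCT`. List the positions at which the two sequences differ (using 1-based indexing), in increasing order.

Differences at position 5 (C→T), position 8 (A→T), position 9 (C→G).

5, 8, 9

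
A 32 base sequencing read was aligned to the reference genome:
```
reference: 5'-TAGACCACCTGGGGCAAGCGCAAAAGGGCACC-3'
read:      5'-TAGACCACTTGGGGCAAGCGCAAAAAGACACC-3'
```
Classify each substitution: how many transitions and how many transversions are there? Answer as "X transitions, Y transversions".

Mismatches (1-based):
site 9: C→T (pyrimidine→pyrimidine, transition)
site 26: G→A (purine→purine, transition)
site 28: G→A (purine→purine, transition)

3 transitions, 0 transversions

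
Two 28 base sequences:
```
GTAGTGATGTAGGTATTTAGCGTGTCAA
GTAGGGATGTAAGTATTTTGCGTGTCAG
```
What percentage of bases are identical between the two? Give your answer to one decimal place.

4 positions differ (5, 12, 19, 28), so 24 of 28 match: 24/28 = 85.71%.

85.7%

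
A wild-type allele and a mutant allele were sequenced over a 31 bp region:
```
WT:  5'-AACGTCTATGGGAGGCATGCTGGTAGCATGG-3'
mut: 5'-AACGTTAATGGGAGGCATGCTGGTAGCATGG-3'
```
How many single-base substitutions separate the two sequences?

2

Comparing position by position, 2 sites differ: 6 (C/T), 7 (T/A).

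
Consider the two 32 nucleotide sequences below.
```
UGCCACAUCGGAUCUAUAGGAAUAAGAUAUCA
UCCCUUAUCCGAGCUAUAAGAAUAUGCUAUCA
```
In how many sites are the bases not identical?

8

Comparing position by position, 8 sites differ: 2 (G/C), 5 (A/U), 6 (C/U), 10 (G/C), 13 (U/G), 19 (G/A), 25 (A/U), 27 (A/C).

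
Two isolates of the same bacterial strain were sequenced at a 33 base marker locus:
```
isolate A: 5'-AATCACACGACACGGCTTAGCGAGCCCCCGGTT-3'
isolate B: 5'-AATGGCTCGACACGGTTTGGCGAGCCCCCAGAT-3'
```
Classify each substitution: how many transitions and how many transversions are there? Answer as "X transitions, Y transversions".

Mismatches (1-based):
position 4: C→G (pyrimidine→purine, transversion)
position 5: A→G (purine→purine, transition)
position 7: A→T (purine→pyrimidine, transversion)
position 16: C→T (pyrimidine→pyrimidine, transition)
position 19: A→G (purine→purine, transition)
position 30: G→A (purine→purine, transition)
position 32: T→A (pyrimidine→purine, transversion)

4 transitions, 3 transversions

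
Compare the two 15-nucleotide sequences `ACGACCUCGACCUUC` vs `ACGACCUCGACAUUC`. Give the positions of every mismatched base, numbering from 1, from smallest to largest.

Scanning 1-based: 12: C/A.

12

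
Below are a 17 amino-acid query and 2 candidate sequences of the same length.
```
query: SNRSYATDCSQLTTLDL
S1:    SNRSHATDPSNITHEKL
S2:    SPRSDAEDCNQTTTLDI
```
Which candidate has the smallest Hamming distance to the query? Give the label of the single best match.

S2

S1 differs at 7 residues; S2 differs at 6 residues. The closest is S2.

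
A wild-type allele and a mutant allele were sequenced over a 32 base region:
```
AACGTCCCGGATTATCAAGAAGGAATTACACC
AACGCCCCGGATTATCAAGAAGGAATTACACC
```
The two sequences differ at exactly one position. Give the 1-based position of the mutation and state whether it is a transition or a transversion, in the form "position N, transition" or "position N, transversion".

The sequences differ only at position 5: T→C (pyrimidine→pyrimidine), a transition.

position 5, transition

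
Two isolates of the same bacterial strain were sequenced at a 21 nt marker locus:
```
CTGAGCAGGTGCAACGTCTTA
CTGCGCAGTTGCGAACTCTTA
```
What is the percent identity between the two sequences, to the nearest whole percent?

76%

Mismatches at positions 4, 9, 13, 15, 16 (1-based): 5 of 21.
Identical positions: 16/21 = 76.19% → 76%.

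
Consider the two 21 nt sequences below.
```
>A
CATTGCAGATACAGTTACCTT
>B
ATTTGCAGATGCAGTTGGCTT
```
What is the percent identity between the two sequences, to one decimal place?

5 positions differ (1, 2, 11, 17, 18), so 16 of 21 match: 16/21 = 76.19%.

76.2%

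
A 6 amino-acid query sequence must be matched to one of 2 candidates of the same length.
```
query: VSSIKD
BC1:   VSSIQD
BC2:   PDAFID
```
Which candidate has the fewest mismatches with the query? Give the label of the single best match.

Hamming distances to query — BC1: 1; BC2: 5.
Smallest is BC1 with 1 mismatch.

BC1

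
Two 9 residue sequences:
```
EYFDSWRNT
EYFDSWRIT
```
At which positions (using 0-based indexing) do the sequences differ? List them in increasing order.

7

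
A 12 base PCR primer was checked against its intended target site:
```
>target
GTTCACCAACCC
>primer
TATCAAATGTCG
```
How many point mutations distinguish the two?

8

The sequences differ at bases 1, 2, 6, 7, 8, 9, 10, 12 (1-based) — 8 in total.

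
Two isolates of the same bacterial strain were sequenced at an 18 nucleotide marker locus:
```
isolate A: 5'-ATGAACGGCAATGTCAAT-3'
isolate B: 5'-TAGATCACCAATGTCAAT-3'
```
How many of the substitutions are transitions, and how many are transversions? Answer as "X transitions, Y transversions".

Transitions (purine↔purine or pyrimidine↔pyrimidine): 7 G→A.
Transversions (purine↔pyrimidine): 1 A→T, 2 T→A, 5 A→T, 8 G→C.

1 transition, 4 transversions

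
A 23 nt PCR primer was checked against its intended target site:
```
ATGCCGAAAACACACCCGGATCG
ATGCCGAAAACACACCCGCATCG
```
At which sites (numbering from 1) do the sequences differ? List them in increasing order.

19

Scanning 1-based: 19: G/C.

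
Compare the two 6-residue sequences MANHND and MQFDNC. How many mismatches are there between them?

The sequences differ at residues 2, 3, 4, 6 (1-based) — 4 in total.

4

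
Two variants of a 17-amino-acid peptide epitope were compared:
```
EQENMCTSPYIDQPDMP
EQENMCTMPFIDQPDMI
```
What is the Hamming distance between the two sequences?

3

Mismatches (1-based): position 8: S→M; position 10: Y→F; position 17: P→I.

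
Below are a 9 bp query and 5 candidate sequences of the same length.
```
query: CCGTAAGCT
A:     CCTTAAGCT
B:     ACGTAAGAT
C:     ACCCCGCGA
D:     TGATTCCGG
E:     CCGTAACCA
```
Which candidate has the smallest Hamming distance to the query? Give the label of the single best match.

A differs at 1 base; B differs at 2 bases; C differs at 8 bases; D differs at 8 bases; E differs at 2 bases. The closest is A.

A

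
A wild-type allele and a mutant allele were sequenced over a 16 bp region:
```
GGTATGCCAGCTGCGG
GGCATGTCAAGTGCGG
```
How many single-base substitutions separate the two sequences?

4

Comparing position by position, 4 bases differ: 3 (T/C), 7 (C/T), 10 (G/A), 11 (C/G).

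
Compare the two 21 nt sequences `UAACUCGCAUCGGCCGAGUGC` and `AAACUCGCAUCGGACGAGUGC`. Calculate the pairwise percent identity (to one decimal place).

90.5%

2 positions differ (1, 14), so 19 of 21 match: 19/21 = 90.48%.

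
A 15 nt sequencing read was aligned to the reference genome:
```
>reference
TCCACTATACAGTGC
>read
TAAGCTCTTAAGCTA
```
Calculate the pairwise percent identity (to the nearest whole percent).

Mismatches at positions 2, 3, 4, 7, 9, 10, 13, 14, 15 (1-based): 9 of 15.
Identical positions: 6/15 = 40% → 40%.

40%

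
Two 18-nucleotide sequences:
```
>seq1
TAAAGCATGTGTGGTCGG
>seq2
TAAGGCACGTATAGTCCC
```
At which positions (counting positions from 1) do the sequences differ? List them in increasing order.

Differences at position 4 (A→G), position 8 (T→C), position 11 (G→A), position 13 (G→A), position 17 (G→C), position 18 (G→C).

4, 8, 11, 13, 17, 18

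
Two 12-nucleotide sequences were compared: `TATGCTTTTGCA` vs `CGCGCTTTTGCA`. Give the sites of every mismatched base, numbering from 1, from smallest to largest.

1, 2, 3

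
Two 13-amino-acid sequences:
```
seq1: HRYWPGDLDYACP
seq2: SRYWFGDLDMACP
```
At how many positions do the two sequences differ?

3

Comparing position by position, 3 positions differ: 1 (H/S), 5 (P/F), 10 (Y/M).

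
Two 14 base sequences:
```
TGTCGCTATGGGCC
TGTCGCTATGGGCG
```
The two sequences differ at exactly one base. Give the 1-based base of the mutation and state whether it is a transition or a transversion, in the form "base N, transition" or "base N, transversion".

base 14, transversion

Base 14 changes C→G. C is a pyrimidine and G is a purine, so this is a transversion.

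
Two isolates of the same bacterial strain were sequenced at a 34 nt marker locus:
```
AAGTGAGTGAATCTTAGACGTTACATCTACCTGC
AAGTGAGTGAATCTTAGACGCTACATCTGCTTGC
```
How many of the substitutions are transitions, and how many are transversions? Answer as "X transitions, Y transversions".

3 transitions, 0 transversions

Transitions (purine↔purine or pyrimidine↔pyrimidine): 21 T→C, 29 A→G, 31 C→T.
Transversions (purine↔pyrimidine): none.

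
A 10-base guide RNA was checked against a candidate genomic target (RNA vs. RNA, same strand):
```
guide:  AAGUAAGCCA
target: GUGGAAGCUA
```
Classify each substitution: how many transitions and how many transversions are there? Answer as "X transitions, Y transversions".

Transitions (purine↔purine or pyrimidine↔pyrimidine): 1 A→G, 9 C→U.
Transversions (purine↔pyrimidine): 2 A→U, 4 U→G.

2 transitions, 2 transversions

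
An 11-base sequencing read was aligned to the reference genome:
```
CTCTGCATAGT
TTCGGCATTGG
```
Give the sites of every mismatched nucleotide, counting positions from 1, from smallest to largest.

1, 4, 9, 11

Differences at site 1 (C→T), site 4 (T→G), site 9 (A→T), site 11 (T→G).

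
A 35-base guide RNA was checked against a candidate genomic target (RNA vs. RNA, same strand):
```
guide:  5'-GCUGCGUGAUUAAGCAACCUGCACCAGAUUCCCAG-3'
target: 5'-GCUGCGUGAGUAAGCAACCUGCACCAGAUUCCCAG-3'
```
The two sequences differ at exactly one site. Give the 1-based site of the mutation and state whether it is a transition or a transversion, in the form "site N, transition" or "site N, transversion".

site 10, transversion

Site 10 changes U→G. U is a pyrimidine and G is a purine, so this is a transversion.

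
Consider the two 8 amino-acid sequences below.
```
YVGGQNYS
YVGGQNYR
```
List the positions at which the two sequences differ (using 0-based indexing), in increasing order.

7

Scanning 0-based: 7: S/R.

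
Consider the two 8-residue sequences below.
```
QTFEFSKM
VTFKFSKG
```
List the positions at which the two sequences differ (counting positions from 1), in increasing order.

Differences at position 1 (Q→V), position 4 (E→K), position 8 (M→G).

1, 4, 8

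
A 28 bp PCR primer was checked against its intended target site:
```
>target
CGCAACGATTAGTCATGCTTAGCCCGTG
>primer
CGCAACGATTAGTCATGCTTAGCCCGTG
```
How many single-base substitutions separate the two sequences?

The two sequences are identical at every position.

0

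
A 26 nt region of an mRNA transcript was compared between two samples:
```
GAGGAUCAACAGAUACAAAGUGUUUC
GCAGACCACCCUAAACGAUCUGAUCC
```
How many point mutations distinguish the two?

12

Comparing position by position, 12 bases differ: 2 (A/C), 3 (G/A), 6 (U/C), 9 (A/C), 11 (A/C), 12 (G/U), 14 (U/A), 17 (A/G), 19 (A/U), 20 (G/C), 23 (U/A), 25 (U/C).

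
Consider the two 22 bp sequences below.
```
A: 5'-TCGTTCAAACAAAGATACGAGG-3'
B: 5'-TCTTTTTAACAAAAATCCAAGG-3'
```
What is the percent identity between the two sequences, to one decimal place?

Mismatches at positions 3, 6, 7, 14, 17, 19 (1-based): 6 of 22.
Identical positions: 16/22 = 72.73% → 72.7%.

72.7%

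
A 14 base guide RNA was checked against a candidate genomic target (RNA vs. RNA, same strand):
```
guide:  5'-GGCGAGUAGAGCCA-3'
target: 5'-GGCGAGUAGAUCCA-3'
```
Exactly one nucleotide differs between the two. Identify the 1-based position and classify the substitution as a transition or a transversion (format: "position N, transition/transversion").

Position 11 changes G→U. G is a purine and U is a pyrimidine, so this is a transversion.

position 11, transversion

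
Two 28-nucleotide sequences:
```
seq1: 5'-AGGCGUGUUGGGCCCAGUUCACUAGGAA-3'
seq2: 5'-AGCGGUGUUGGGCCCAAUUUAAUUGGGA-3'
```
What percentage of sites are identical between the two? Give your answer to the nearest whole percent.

7 positions differ (3, 4, 17, 20, 22, 24, 27), so 21 of 28 match: 21/28 = 75%.

75%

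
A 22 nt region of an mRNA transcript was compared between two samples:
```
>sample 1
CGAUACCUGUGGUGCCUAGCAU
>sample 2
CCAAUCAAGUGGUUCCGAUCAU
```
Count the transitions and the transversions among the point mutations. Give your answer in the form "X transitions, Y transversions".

0 transitions, 8 transversions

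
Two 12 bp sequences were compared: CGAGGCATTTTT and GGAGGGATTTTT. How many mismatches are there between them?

Mismatches (1-based): position 1: C→G; position 6: C→G.

2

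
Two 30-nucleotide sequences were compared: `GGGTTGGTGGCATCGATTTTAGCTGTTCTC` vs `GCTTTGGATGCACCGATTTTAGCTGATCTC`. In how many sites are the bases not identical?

6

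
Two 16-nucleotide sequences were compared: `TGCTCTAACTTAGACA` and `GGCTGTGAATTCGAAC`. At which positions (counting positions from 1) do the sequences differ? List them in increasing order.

Scanning 1-based: 1: T/G; 5: C/G; 7: A/G; 9: C/A; 12: A/C; 15: C/A; 16: A/C.

1, 5, 7, 9, 12, 15, 16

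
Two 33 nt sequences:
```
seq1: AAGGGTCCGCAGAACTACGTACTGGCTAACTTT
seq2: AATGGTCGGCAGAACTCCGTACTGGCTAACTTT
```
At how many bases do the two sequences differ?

3

Mismatches (1-based): base 3: G→T; base 8: C→G; base 17: A→C.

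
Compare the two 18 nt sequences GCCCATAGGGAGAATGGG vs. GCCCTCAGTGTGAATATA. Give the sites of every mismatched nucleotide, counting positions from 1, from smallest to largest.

Scanning 1-based: 5: A/T; 6: T/C; 9: G/T; 11: A/T; 16: G/A; 17: G/T; 18: G/A.

5, 6, 9, 11, 16, 17, 18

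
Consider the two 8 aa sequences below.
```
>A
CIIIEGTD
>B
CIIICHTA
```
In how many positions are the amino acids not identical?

Mismatches (1-based): position 5: E→C; position 6: G→H; position 8: D→A.

3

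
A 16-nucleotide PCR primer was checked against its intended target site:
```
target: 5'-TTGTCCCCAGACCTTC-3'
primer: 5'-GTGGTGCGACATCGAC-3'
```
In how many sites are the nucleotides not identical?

9

The sequences differ at sites 1, 4, 5, 6, 8, 10, 12, 14, 15 (1-based) — 9 in total.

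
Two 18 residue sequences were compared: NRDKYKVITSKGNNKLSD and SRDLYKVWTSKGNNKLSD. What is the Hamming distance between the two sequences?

Mismatches (1-based): residue 1: N→S; residue 4: K→L; residue 8: I→W.

3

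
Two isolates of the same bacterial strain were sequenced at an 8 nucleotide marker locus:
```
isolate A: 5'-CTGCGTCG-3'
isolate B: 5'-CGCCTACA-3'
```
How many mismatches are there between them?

5

Comparing position by position, 5 bases differ: 2 (T/G), 3 (G/C), 5 (G/T), 6 (T/A), 8 (G/A).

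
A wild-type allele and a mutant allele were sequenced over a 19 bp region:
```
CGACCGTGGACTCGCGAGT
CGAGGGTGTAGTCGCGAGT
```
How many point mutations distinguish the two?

The sequences differ at sites 4, 5, 9, 11 (1-based) — 4 in total.

4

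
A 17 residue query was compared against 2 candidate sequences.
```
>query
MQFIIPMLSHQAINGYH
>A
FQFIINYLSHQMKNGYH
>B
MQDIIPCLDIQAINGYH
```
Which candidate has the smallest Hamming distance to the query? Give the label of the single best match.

A differs at 5 residues; B differs at 4 residues. The closest is B.

B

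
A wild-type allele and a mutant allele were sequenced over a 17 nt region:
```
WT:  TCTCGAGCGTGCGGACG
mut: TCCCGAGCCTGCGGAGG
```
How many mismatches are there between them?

3

Mismatches (1-based): base 3: T→C; base 9: G→C; base 16: C→G.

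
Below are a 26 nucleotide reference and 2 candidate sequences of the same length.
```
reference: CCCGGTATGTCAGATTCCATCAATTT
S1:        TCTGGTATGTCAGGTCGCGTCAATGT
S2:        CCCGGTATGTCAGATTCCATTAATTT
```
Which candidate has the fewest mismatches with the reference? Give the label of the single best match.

Hamming distances to reference — S1: 7; S2: 1.
Smallest is S2 with 1 mismatch.

S2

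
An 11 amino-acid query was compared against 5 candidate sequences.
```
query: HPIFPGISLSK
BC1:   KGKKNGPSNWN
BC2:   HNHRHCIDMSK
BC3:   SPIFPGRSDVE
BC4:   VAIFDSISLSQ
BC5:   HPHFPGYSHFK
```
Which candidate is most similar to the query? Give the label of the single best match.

Hamming distances to query — BC1: 9; BC2: 7; BC3: 5; BC4: 5; BC5: 4.
Smallest is BC5 with 4 mismatches.

BC5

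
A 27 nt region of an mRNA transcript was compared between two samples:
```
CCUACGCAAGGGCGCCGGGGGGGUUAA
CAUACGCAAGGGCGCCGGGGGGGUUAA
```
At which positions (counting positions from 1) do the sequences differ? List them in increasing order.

Differences at position 2 (C→A).

2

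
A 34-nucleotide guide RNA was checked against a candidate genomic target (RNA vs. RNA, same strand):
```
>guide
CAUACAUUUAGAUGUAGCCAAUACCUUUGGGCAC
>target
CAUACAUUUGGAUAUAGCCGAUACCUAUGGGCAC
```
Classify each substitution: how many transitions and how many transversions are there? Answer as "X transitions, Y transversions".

3 transitions, 1 transversion

Mismatches (1-based):
site 10: A→G (purine→purine, transition)
site 14: G→A (purine→purine, transition)
site 20: A→G (purine→purine, transition)
site 27: U→A (pyrimidine→purine, transversion)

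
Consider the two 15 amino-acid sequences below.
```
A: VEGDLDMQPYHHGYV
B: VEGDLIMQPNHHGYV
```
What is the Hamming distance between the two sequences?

2

The sequences differ at positions 6, 10 (1-based) — 2 in total.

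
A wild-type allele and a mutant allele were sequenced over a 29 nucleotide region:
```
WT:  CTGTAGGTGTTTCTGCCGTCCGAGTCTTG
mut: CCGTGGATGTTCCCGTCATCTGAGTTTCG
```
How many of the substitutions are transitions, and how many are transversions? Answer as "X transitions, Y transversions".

10 transitions, 0 transversions

Mismatches (1-based):
position 2: T→C (pyrimidine→pyrimidine, transition)
position 5: A→G (purine→purine, transition)
position 7: G→A (purine→purine, transition)
position 12: T→C (pyrimidine→pyrimidine, transition)
position 14: T→C (pyrimidine→pyrimidine, transition)
position 16: C→T (pyrimidine→pyrimidine, transition)
position 18: G→A (purine→purine, transition)
position 21: C→T (pyrimidine→pyrimidine, transition)
position 26: C→T (pyrimidine→pyrimidine, transition)
position 28: T→C (pyrimidine→pyrimidine, transition)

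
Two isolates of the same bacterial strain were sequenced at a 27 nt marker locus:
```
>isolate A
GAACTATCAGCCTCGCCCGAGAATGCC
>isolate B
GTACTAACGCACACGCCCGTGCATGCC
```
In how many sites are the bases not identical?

8

Comparing position by position, 8 sites differ: 2 (A/T), 7 (T/A), 9 (A/G), 10 (G/C), 11 (C/A), 13 (T/A), 20 (A/T), 22 (A/C).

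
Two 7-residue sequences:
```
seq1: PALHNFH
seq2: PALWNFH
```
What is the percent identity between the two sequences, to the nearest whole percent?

86%

1 position differs (4), so 6 of 7 match: 6/7 = 85.71%.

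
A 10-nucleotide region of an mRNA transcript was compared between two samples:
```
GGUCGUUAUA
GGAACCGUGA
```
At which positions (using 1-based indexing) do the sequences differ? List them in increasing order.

3, 4, 5, 6, 7, 8, 9

Scanning 1-based: 3: U/A; 4: C/A; 5: G/C; 6: U/C; 7: U/G; 8: A/U; 9: U/G.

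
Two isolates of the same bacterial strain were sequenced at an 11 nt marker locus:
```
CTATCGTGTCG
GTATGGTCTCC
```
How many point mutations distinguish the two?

4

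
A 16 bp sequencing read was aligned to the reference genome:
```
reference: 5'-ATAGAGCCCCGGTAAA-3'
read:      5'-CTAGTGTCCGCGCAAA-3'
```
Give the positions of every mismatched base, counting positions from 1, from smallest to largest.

Differences at position 1 (A→C), position 5 (A→T), position 7 (C→T), position 10 (C→G), position 11 (G→C), position 13 (T→C).

1, 5, 7, 10, 11, 13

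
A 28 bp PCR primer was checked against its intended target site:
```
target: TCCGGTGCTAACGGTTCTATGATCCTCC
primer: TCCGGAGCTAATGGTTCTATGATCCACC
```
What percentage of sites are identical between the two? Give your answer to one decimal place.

89.3%

Mismatches at positions 6, 12, 26 (1-based): 3 of 28.
Identical positions: 25/28 = 89.29% → 89.3%.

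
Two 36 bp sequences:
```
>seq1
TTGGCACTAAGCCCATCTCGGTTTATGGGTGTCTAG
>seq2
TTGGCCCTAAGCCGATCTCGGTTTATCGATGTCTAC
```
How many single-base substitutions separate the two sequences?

5

The sequences differ at bases 6, 14, 27, 29, 36 (1-based) — 5 in total.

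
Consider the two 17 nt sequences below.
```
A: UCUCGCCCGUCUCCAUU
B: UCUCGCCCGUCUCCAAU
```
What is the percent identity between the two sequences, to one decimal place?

Mismatch at position 16 (1-based): 1 of 17.
Identical positions: 16/17 = 94.12% → 94.1%.

94.1%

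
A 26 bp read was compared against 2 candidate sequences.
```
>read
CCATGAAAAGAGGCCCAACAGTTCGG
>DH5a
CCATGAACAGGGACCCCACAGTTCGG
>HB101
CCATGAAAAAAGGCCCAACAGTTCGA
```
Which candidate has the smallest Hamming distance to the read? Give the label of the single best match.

HB101

Hamming distances to read — DH5a: 4; HB101: 2.
Smallest is HB101 with 2 mismatches.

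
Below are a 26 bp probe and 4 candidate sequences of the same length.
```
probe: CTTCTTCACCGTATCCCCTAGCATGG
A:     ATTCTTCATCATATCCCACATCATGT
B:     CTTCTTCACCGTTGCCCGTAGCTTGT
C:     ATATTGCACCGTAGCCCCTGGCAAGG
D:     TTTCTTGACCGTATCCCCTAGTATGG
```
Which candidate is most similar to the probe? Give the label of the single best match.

Hamming distances to probe — A: 7; B: 5; C: 7; D: 3.
Smallest is D with 3 mismatches.

D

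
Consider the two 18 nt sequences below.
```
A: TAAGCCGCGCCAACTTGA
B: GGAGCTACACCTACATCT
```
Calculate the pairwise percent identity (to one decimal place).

50.0%

9 positions differ (1, 2, 6, 7, 9, 12, 15, 17, 18), so 9 of 18 match: 9/18 = 50%.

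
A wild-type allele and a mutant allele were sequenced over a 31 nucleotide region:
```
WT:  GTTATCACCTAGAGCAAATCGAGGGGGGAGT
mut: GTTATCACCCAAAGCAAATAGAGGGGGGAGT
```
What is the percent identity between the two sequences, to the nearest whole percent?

Mismatches at positions 10, 12, 20 (1-based): 3 of 31.
Identical positions: 28/31 = 90.32% → 90%.

90%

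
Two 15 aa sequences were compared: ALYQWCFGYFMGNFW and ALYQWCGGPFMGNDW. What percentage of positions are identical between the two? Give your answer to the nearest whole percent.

3 positions differ (7, 9, 14), so 12 of 15 match: 12/15 = 80%.

80%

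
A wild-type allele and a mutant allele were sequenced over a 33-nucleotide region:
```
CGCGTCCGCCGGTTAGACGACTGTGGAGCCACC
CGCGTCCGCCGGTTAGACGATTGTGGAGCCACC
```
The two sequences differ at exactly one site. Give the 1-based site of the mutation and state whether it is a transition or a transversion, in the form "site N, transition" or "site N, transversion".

The sequences differ only at site 21: C→T (pyrimidine→pyrimidine), a transition.

site 21, transition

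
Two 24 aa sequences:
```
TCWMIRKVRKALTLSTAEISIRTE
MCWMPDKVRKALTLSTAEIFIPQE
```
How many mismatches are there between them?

6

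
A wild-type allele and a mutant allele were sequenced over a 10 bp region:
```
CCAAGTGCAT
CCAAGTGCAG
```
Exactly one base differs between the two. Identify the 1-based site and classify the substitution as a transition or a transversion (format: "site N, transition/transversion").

site 10, transversion

The sequences differ only at site 10: T→G (pyrimidine→purine), a transversion.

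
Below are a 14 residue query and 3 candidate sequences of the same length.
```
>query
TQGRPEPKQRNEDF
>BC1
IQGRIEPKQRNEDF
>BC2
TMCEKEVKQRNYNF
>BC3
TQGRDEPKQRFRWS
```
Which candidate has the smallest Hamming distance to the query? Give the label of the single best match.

BC1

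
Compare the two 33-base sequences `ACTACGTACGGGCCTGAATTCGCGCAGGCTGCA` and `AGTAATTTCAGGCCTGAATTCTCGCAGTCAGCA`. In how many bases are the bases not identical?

8

The sequences differ at bases 2, 5, 6, 8, 10, 22, 28, 30 (1-based) — 8 in total.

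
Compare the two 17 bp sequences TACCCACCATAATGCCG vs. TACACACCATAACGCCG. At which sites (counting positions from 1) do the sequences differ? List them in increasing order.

Differences at site 4 (C→A), site 13 (T→C).

4, 13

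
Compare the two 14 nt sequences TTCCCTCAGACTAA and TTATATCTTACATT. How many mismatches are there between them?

Comparing position by position, 8 bases differ: 3 (C/A), 4 (C/T), 5 (C/A), 8 (A/T), 9 (G/T), 12 (T/A), 13 (A/T), 14 (A/T).

8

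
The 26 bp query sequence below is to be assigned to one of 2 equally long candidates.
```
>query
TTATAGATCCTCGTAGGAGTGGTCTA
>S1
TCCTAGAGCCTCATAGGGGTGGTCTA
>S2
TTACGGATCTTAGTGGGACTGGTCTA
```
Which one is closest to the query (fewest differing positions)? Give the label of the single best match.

S1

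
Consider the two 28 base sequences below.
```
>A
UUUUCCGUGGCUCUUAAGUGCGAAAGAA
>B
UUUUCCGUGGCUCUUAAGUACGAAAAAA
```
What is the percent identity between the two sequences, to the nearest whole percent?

2 positions differ (20, 26), so 26 of 28 match: 26/28 = 92.86%.

93%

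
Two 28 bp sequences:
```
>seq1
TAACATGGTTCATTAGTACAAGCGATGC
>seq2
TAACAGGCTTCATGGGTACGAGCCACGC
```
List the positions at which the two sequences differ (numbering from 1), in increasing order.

Differences at position 6 (T→G), position 8 (G→C), position 14 (T→G), position 15 (A→G), position 20 (A→G), position 24 (G→C), position 26 (T→C).

6, 8, 14, 15, 20, 24, 26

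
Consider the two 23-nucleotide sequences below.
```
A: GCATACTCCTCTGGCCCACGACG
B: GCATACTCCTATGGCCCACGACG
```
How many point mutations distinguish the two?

Mismatches (1-based): position 11: C→A.

1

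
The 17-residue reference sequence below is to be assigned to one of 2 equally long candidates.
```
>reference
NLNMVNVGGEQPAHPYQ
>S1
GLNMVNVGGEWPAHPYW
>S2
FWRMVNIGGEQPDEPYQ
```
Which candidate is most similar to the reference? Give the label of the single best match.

Hamming distances to reference — S1: 3; S2: 6.
Smallest is S1 with 3 mismatches.

S1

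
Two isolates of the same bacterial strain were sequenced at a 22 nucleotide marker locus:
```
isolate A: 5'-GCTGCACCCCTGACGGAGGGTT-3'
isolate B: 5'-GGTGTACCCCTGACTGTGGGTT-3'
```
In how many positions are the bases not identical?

4

Mismatches (1-based): position 2: C→G; position 5: C→T; position 15: G→T; position 17: A→T.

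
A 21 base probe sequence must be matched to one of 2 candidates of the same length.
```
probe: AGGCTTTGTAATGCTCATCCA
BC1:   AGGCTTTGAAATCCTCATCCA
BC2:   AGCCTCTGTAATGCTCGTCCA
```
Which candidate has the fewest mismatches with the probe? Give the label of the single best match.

BC1 differs at 2 positions; BC2 differs at 3 positions. The closest is BC1.

BC1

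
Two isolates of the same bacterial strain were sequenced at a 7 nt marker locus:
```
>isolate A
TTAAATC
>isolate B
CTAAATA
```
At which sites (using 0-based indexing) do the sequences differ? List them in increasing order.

0, 6

Scanning 0-based: 0: T/C; 6: C/A.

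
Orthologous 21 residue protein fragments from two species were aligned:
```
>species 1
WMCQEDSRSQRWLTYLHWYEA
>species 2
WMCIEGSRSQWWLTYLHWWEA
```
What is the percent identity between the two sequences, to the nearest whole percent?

81%

Mismatches at positions 4, 6, 11, 19 (1-based): 4 of 21.
Identical positions: 17/21 = 80.95% → 81%.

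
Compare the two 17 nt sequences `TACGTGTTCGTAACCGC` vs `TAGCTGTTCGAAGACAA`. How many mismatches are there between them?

The sequences differ at bases 3, 4, 11, 13, 14, 16, 17 (1-based) — 7 in total.

7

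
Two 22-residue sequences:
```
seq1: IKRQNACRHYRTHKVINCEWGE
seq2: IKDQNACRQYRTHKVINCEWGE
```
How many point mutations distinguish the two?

The sequences differ at residues 3, 9 (1-based) — 2 in total.

2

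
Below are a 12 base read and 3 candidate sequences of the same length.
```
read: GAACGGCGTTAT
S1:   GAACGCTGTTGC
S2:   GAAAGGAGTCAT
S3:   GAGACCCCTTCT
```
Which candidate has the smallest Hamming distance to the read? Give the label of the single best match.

S2

Hamming distances to read — S1: 4; S2: 3; S3: 6.
Smallest is S2 with 3 mismatches.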